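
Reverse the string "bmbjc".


Input: bmbjc
Reading characters right to left:
  Position 4: 'c'
  Position 3: 'j'
  Position 2: 'b'
  Position 1: 'm'
  Position 0: 'b'
Reversed: cjbmb

cjbmb


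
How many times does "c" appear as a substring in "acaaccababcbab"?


Searching for "c" in "acaaccababcbab"
Scanning each position:
  Position 0: "a" => no
  Position 1: "c" => MATCH
  Position 2: "a" => no
  Position 3: "a" => no
  Position 4: "c" => MATCH
  Position 5: "c" => MATCH
  Position 6: "a" => no
  Position 7: "b" => no
  Position 8: "a" => no
  Position 9: "b" => no
  Position 10: "c" => MATCH
  Position 11: "b" => no
  Position 12: "a" => no
  Position 13: "b" => no
Total occurrences: 4

4


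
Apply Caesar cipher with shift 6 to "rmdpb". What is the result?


Caesar cipher: shift "rmdpb" by 6
  'r' (pos 17) + 6 = pos 23 = 'x'
  'm' (pos 12) + 6 = pos 18 = 's'
  'd' (pos 3) + 6 = pos 9 = 'j'
  'p' (pos 15) + 6 = pos 21 = 'v'
  'b' (pos 1) + 6 = pos 7 = 'h'
Result: xsjvh

xsjvh


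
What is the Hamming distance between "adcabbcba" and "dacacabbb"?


Comparing "adcabbcba" and "dacacabbb" position by position:
  Position 0: 'a' vs 'd' => differ
  Position 1: 'd' vs 'a' => differ
  Position 2: 'c' vs 'c' => same
  Position 3: 'a' vs 'a' => same
  Position 4: 'b' vs 'c' => differ
  Position 5: 'b' vs 'a' => differ
  Position 6: 'c' vs 'b' => differ
  Position 7: 'b' vs 'b' => same
  Position 8: 'a' vs 'b' => differ
Total differences (Hamming distance): 6

6


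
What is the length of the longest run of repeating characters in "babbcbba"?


Input: "babbcbba"
Scanning for longest run:
  Position 1 ('a'): new char, reset run to 1
  Position 2 ('b'): new char, reset run to 1
  Position 3 ('b'): continues run of 'b', length=2
  Position 4 ('c'): new char, reset run to 1
  Position 5 ('b'): new char, reset run to 1
  Position 6 ('b'): continues run of 'b', length=2
  Position 7 ('a'): new char, reset run to 1
Longest run: 'b' with length 2

2


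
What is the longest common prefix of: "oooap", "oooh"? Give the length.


Words: oooap, oooh
  Position 0: all 'o' => match
  Position 1: all 'o' => match
  Position 2: all 'o' => match
  Position 3: ('a', 'h') => mismatch, stop
LCP = "ooo" (length 3)

3


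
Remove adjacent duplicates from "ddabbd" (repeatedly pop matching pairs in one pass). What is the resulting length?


Input: ddabbd
Stack-based adjacent duplicate removal:
  Read 'd': push. Stack: d
  Read 'd': matches stack top 'd' => pop. Stack: (empty)
  Read 'a': push. Stack: a
  Read 'b': push. Stack: ab
  Read 'b': matches stack top 'b' => pop. Stack: a
  Read 'd': push. Stack: ad
Final stack: "ad" (length 2)

2


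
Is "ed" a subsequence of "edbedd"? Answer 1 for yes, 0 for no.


Check if "ed" is a subsequence of "edbedd"
Greedy scan:
  Position 0 ('e'): matches sub[0] = 'e'
  Position 1 ('d'): matches sub[1] = 'd'
  Position 2 ('b'): no match needed
  Position 3 ('e'): no match needed
  Position 4 ('d'): no match needed
  Position 5 ('d'): no match needed
All 2 characters matched => is a subsequence

1


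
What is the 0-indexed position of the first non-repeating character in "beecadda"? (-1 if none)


Input: beecadda
Character frequencies:
  'a': 2
  'b': 1
  'c': 1
  'd': 2
  'e': 2
Scanning left to right for freq == 1:
  Position 0 ('b'): unique! => answer = 0

0


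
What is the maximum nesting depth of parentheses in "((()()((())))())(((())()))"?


Input: "((()()((())))())(((())()))"
Tracking depth:
  Position 0 '(': depth becomes 1
  Position 1 '(': depth becomes 2
  Position 2 '(': depth becomes 3
  Position 3 ')': depth becomes 2
  Position 4 '(': depth becomes 3
  Position 5 ')': depth becomes 2
  Position 6 '(': depth becomes 3
  Position 7 '(': depth becomes 4
  Position 8 '(': depth becomes 5
  Position 9 ')': depth becomes 4
  Position 10 ')': depth becomes 3
  Position 11 ')': depth becomes 2
  Position 12 ')': depth becomes 1
  Position 13 '(': depth becomes 2
  Position 14 ')': depth becomes 1
  Position 15 ')': depth becomes 0
  Position 16 '(': depth becomes 1
  Position 17 '(': depth becomes 2
  Position 18 '(': depth becomes 3
  Position 19 '(': depth becomes 4
  Position 20 ')': depth becomes 3
  Position 21 ')': depth becomes 2
  Position 22 '(': depth becomes 3
  Position 23 ')': depth becomes 2
  Position 24 ')': depth becomes 1
  Position 25 ')': depth becomes 0
Maximum depth reached: 5

5


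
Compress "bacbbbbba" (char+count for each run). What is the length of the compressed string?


Input: bacbbbbba
Runs:
  'b' x 1 => "b1"
  'a' x 1 => "a1"
  'c' x 1 => "c1"
  'b' x 5 => "b5"
  'a' x 1 => "a1"
Compressed: "b1a1c1b5a1"
Compressed length: 10

10


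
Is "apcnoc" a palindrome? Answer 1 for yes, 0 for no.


Input: apcnoc
Reversed: concpa
  Compare pos 0 ('a') with pos 5 ('c'): MISMATCH
  Compare pos 1 ('p') with pos 4 ('o'): MISMATCH
  Compare pos 2 ('c') with pos 3 ('n'): MISMATCH
Result: not a palindrome

0


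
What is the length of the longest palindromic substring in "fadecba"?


Input: "fadecba"
Checking substrings for palindromes:
  No multi-char palindromic substrings found
Longest palindromic substring: "f" with length 1

1


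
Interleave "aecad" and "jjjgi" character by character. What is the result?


Interleaving "aecad" and "jjjgi":
  Position 0: 'a' from first, 'j' from second => "aj"
  Position 1: 'e' from first, 'j' from second => "ej"
  Position 2: 'c' from first, 'j' from second => "cj"
  Position 3: 'a' from first, 'g' from second => "ag"
  Position 4: 'd' from first, 'i' from second => "di"
Result: ajejcjagdi

ajejcjagdi


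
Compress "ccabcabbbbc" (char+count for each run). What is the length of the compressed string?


Input: ccabcabbbbc
Runs:
  'c' x 2 => "c2"
  'a' x 1 => "a1"
  'b' x 1 => "b1"
  'c' x 1 => "c1"
  'a' x 1 => "a1"
  'b' x 4 => "b4"
  'c' x 1 => "c1"
Compressed: "c2a1b1c1a1b4c1"
Compressed length: 14

14


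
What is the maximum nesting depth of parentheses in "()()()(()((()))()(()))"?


Input: "()()()(()((()))()(()))"
Tracking depth:
  Position 0 '(': depth becomes 1
  Position 1 ')': depth becomes 0
  Position 2 '(': depth becomes 1
  Position 3 ')': depth becomes 0
  Position 4 '(': depth becomes 1
  Position 5 ')': depth becomes 0
  Position 6 '(': depth becomes 1
  Position 7 '(': depth becomes 2
  Position 8 ')': depth becomes 1
  Position 9 '(': depth becomes 2
  Position 10 '(': depth becomes 3
  Position 11 '(': depth becomes 4
  Position 12 ')': depth becomes 3
  Position 13 ')': depth becomes 2
  Position 14 ')': depth becomes 1
  Position 15 '(': depth becomes 2
  Position 16 ')': depth becomes 1
  Position 17 '(': depth becomes 2
  Position 18 '(': depth becomes 3
  Position 19 ')': depth becomes 2
  Position 20 ')': depth becomes 1
  Position 21 ')': depth becomes 0
Maximum depth reached: 4

4


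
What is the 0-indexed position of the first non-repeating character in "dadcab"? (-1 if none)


Input: dadcab
Character frequencies:
  'a': 2
  'b': 1
  'c': 1
  'd': 2
Scanning left to right for freq == 1:
  Position 0 ('d'): freq=2, skip
  Position 1 ('a'): freq=2, skip
  Position 2 ('d'): freq=2, skip
  Position 3 ('c'): unique! => answer = 3

3


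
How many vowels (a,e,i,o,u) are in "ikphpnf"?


Input: ikphpnf
Checking each character:
  'i' at position 0: vowel (running total: 1)
  'k' at position 1: consonant
  'p' at position 2: consonant
  'h' at position 3: consonant
  'p' at position 4: consonant
  'n' at position 5: consonant
  'f' at position 6: consonant
Total vowels: 1

1


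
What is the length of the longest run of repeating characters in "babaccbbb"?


Input: "babaccbbb"
Scanning for longest run:
  Position 1 ('a'): new char, reset run to 1
  Position 2 ('b'): new char, reset run to 1
  Position 3 ('a'): new char, reset run to 1
  Position 4 ('c'): new char, reset run to 1
  Position 5 ('c'): continues run of 'c', length=2
  Position 6 ('b'): new char, reset run to 1
  Position 7 ('b'): continues run of 'b', length=2
  Position 8 ('b'): continues run of 'b', length=3
Longest run: 'b' with length 3

3


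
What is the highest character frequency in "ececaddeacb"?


Input: ececaddeacb
Character counts:
  'a': 2
  'b': 1
  'c': 3
  'd': 2
  'e': 3
Maximum frequency: 3

3


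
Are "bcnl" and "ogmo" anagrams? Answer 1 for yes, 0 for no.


Strings: "bcnl", "ogmo"
Sorted first:  bcln
Sorted second: gmoo
Differ at position 0: 'b' vs 'g' => not anagrams

0


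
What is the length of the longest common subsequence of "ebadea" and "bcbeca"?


LCS of "ebadea" and "bcbeca"
DP table:
           b    c    b    e    c    a
      0    0    0    0    0    0    0
  e   0    0    0    0    1    1    1
  b   0    1    1    1    1    1    1
  a   0    1    1    1    1    1    2
  d   0    1    1    1    1    1    2
  e   0    1    1    1    2    2    2
  a   0    1    1    1    2    2    3
LCS length = dp[6][6] = 3

3


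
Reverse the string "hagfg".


Input: hagfg
Reading characters right to left:
  Position 4: 'g'
  Position 3: 'f'
  Position 2: 'g'
  Position 1: 'a'
  Position 0: 'h'
Reversed: gfgah

gfgah


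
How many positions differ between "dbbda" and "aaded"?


Comparing "dbbda" and "aaded" position by position:
  Position 0: 'd' vs 'a' => DIFFER
  Position 1: 'b' vs 'a' => DIFFER
  Position 2: 'b' vs 'd' => DIFFER
  Position 3: 'd' vs 'e' => DIFFER
  Position 4: 'a' vs 'd' => DIFFER
Positions that differ: 5

5


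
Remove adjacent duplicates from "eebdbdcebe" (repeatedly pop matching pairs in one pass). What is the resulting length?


Input: eebdbdcebe
Stack-based adjacent duplicate removal:
  Read 'e': push. Stack: e
  Read 'e': matches stack top 'e' => pop. Stack: (empty)
  Read 'b': push. Stack: b
  Read 'd': push. Stack: bd
  Read 'b': push. Stack: bdb
  Read 'd': push. Stack: bdbd
  Read 'c': push. Stack: bdbdc
  Read 'e': push. Stack: bdbdce
  Read 'b': push. Stack: bdbdceb
  Read 'e': push. Stack: bdbdcebe
Final stack: "bdbdcebe" (length 8)

8


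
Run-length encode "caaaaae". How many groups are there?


Input: caaaaae
Scanning for consecutive runs:
  Group 1: 'c' x 1 (positions 0-0)
  Group 2: 'a' x 5 (positions 1-5)
  Group 3: 'e' x 1 (positions 6-6)
Total groups: 3

3


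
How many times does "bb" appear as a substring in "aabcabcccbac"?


Searching for "bb" in "aabcabcccbac"
Scanning each position:
  Position 0: "aa" => no
  Position 1: "ab" => no
  Position 2: "bc" => no
  Position 3: "ca" => no
  Position 4: "ab" => no
  Position 5: "bc" => no
  Position 6: "cc" => no
  Position 7: "cc" => no
  Position 8: "cb" => no
  Position 9: "ba" => no
  Position 10: "ac" => no
Total occurrences: 0

0


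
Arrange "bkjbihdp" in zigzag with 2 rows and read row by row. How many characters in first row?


Zigzag "bkjbihdp" into 2 rows:
Placing characters:
  'b' => row 0
  'k' => row 1
  'j' => row 0
  'b' => row 1
  'i' => row 0
  'h' => row 1
  'd' => row 0
  'p' => row 1
Rows:
  Row 0: "bjid"
  Row 1: "kbhp"
First row length: 4

4


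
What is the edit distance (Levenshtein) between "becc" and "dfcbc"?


Computing edit distance: "becc" -> "dfcbc"
DP table:
           d    f    c    b    c
      0    1    2    3    4    5
  b   1    1    2    3    3    4
  e   2    2    2    3    4    4
  c   3    3    3    2    3    4
  c   4    4    4    3    3    3
Edit distance = dp[4][5] = 3

3


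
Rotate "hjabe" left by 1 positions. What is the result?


Input: "hjabe", rotate left by 1
First 1 characters: "h"
Remaining characters: "jabe"
Concatenate remaining + first: "jabe" + "h" = "jabeh"

jabeh


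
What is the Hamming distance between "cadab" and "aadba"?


Comparing "cadab" and "aadba" position by position:
  Position 0: 'c' vs 'a' => differ
  Position 1: 'a' vs 'a' => same
  Position 2: 'd' vs 'd' => same
  Position 3: 'a' vs 'b' => differ
  Position 4: 'b' vs 'a' => differ
Total differences (Hamming distance): 3

3


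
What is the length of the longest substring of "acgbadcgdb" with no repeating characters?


Input: "acgbadcgdb"
Sliding window (track last position of each char):
  Position 0 ('a'): window [0,0] length 1 -- new best
  Position 1 ('c'): window [0,1] length 2 -- new best
  Position 2 ('g'): window [0,2] length 3 -- new best
  Position 3 ('b'): window [0,3] length 4 -- new best
  Position 4 ('a'): repeat (last at 0), move window start to 1
  Position 4 ('a'): window [1,4] length 4
  Position 5 ('d'): window [1,5] length 5 -- new best
  Position 6 ('c'): repeat (last at 1), move window start to 2
  Position 6 ('c'): window [2,6] length 5
  Position 7 ('g'): repeat (last at 2), move window start to 3
  Position 7 ('g'): window [3,7] length 5
  Position 8 ('d'): repeat (last at 5), move window start to 6
  Position 8 ('d'): window [6,8] length 3
  Position 9 ('b'): window [6,9] length 4
Longest substring with no repeats: "cgbad" with length 5

5


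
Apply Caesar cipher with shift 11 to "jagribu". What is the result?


Caesar cipher: shift "jagribu" by 11
  'j' (pos 9) + 11 = pos 20 = 'u'
  'a' (pos 0) + 11 = pos 11 = 'l'
  'g' (pos 6) + 11 = pos 17 = 'r'
  'r' (pos 17) + 11 = pos 2 = 'c'
  'i' (pos 8) + 11 = pos 19 = 't'
  'b' (pos 1) + 11 = pos 12 = 'm'
  'u' (pos 20) + 11 = pos 5 = 'f'
Result: ulrctmf

ulrctmf


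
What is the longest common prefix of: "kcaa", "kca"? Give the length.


Words: kcaa, kca
  Position 0: all 'k' => match
  Position 1: all 'c' => match
  Position 2: all 'a' => match
LCP = "kca" (length 3)

3


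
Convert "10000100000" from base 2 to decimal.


Input: "10000100000" in base 2
Positional expansion:
  Digit '1' (value 1) x 2^10 = 1024
  Digit '0' (value 0) x 2^9 = 0
  Digit '0' (value 0) x 2^8 = 0
  Digit '0' (value 0) x 2^7 = 0
  Digit '0' (value 0) x 2^6 = 0
  Digit '1' (value 1) x 2^5 = 32
  Digit '0' (value 0) x 2^4 = 0
  Digit '0' (value 0) x 2^3 = 0
  Digit '0' (value 0) x 2^2 = 0
  Digit '0' (value 0) x 2^1 = 0
  Digit '0' (value 0) x 2^0 = 0
Sum = 1056

1056


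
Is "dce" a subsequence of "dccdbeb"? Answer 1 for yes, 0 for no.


Check if "dce" is a subsequence of "dccdbeb"
Greedy scan:
  Position 0 ('d'): matches sub[0] = 'd'
  Position 1 ('c'): matches sub[1] = 'c'
  Position 2 ('c'): no match needed
  Position 3 ('d'): no match needed
  Position 4 ('b'): no match needed
  Position 5 ('e'): matches sub[2] = 'e'
  Position 6 ('b'): no match needed
All 3 characters matched => is a subsequence

1


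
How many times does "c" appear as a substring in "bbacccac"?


Searching for "c" in "bbacccac"
Scanning each position:
  Position 0: "b" => no
  Position 1: "b" => no
  Position 2: "a" => no
  Position 3: "c" => MATCH
  Position 4: "c" => MATCH
  Position 5: "c" => MATCH
  Position 6: "a" => no
  Position 7: "c" => MATCH
Total occurrences: 4

4


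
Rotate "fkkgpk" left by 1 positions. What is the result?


Input: "fkkgpk", rotate left by 1
First 1 characters: "f"
Remaining characters: "kkgpk"
Concatenate remaining + first: "kkgpk" + "f" = "kkgpkf"

kkgpkf


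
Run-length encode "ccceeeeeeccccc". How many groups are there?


Input: ccceeeeeeccccc
Scanning for consecutive runs:
  Group 1: 'c' x 3 (positions 0-2)
  Group 2: 'e' x 6 (positions 3-8)
  Group 3: 'c' x 5 (positions 9-13)
Total groups: 3

3


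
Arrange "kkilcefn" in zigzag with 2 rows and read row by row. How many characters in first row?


Zigzag "kkilcefn" into 2 rows:
Placing characters:
  'k' => row 0
  'k' => row 1
  'i' => row 0
  'l' => row 1
  'c' => row 0
  'e' => row 1
  'f' => row 0
  'n' => row 1
Rows:
  Row 0: "kicf"
  Row 1: "klen"
First row length: 4

4


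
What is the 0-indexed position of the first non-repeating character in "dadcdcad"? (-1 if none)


Input: dadcdcad
Character frequencies:
  'a': 2
  'c': 2
  'd': 4
Scanning left to right for freq == 1:
  Position 0 ('d'): freq=4, skip
  Position 1 ('a'): freq=2, skip
  Position 2 ('d'): freq=4, skip
  Position 3 ('c'): freq=2, skip
  Position 4 ('d'): freq=4, skip
  Position 5 ('c'): freq=2, skip
  Position 6 ('a'): freq=2, skip
  Position 7 ('d'): freq=4, skip
  No unique character found => answer = -1

-1


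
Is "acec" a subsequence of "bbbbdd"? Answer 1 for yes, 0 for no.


Check if "acec" is a subsequence of "bbbbdd"
Greedy scan:
  Position 0 ('b'): no match needed
  Position 1 ('b'): no match needed
  Position 2 ('b'): no match needed
  Position 3 ('b'): no match needed
  Position 4 ('d'): no match needed
  Position 5 ('d'): no match needed
Only matched 0/4 characters => not a subsequence

0


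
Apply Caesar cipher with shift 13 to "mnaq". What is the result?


Caesar cipher: shift "mnaq" by 13
  'm' (pos 12) + 13 = pos 25 = 'z'
  'n' (pos 13) + 13 = pos 0 = 'a'
  'a' (pos 0) + 13 = pos 13 = 'n'
  'q' (pos 16) + 13 = pos 3 = 'd'
Result: zand

zand


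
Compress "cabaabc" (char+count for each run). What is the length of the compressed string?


Input: cabaabc
Runs:
  'c' x 1 => "c1"
  'a' x 1 => "a1"
  'b' x 1 => "b1"
  'a' x 2 => "a2"
  'b' x 1 => "b1"
  'c' x 1 => "c1"
Compressed: "c1a1b1a2b1c1"
Compressed length: 12

12


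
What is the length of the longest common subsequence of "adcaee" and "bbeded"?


LCS of "adcaee" and "bbeded"
DP table:
           b    b    e    d    e    d
      0    0    0    0    0    0    0
  a   0    0    0    0    0    0    0
  d   0    0    0    0    1    1    1
  c   0    0    0    0    1    1    1
  a   0    0    0    0    1    1    1
  e   0    0    0    1    1    2    2
  e   0    0    0    1    1    2    2
LCS length = dp[6][6] = 2

2


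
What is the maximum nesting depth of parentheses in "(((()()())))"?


Input: "(((()()())))"
Tracking depth:
  Position 0 '(': depth becomes 1
  Position 1 '(': depth becomes 2
  Position 2 '(': depth becomes 3
  Position 3 '(': depth becomes 4
  Position 4 ')': depth becomes 3
  Position 5 '(': depth becomes 4
  Position 6 ')': depth becomes 3
  Position 7 '(': depth becomes 4
  Position 8 ')': depth becomes 3
  Position 9 ')': depth becomes 2
  Position 10 ')': depth becomes 1
  Position 11 ')': depth becomes 0
Maximum depth reached: 4

4


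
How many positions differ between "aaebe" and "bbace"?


Comparing "aaebe" and "bbace" position by position:
  Position 0: 'a' vs 'b' => DIFFER
  Position 1: 'a' vs 'b' => DIFFER
  Position 2: 'e' vs 'a' => DIFFER
  Position 3: 'b' vs 'c' => DIFFER
  Position 4: 'e' vs 'e' => same
Positions that differ: 4

4


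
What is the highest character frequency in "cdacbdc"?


Input: cdacbdc
Character counts:
  'a': 1
  'b': 1
  'c': 3
  'd': 2
Maximum frequency: 3

3


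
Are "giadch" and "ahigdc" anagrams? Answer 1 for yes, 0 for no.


Strings: "giadch", "ahigdc"
Sorted first:  acdghi
Sorted second: acdghi
Sorted forms match => anagrams

1


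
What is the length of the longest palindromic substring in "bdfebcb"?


Input: "bdfebcb"
Checking substrings for palindromes:
  [4:7] "bcb" (len 3) => palindrome
Longest palindromic substring: "bcb" with length 3

3


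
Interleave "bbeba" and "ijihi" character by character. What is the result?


Interleaving "bbeba" and "ijihi":
  Position 0: 'b' from first, 'i' from second => "bi"
  Position 1: 'b' from first, 'j' from second => "bj"
  Position 2: 'e' from first, 'i' from second => "ei"
  Position 3: 'b' from first, 'h' from second => "bh"
  Position 4: 'a' from first, 'i' from second => "ai"
Result: bibjeibhai

bibjeibhai


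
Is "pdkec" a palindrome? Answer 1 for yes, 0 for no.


Input: pdkec
Reversed: cekdp
  Compare pos 0 ('p') with pos 4 ('c'): MISMATCH
  Compare pos 1 ('d') with pos 3 ('e'): MISMATCH
Result: not a palindrome

0


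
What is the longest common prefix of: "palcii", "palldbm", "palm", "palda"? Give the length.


Words: palcii, palldbm, palm, palda
  Position 0: all 'p' => match
  Position 1: all 'a' => match
  Position 2: all 'l' => match
  Position 3: ('c', 'l', 'm', 'd') => mismatch, stop
LCP = "pal" (length 3)

3


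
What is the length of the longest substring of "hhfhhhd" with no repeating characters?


Input: "hhfhhhd"
Sliding window (track last position of each char):
  Position 0 ('h'): window [0,0] length 1 -- new best
  Position 1 ('h'): repeat (last at 0), move window start to 1
  Position 1 ('h'): window [1,1] length 1
  Position 2 ('f'): window [1,2] length 2 -- new best
  Position 3 ('h'): repeat (last at 1), move window start to 2
  Position 3 ('h'): window [2,3] length 2
  Position 4 ('h'): repeat (last at 3), move window start to 4
  Position 4 ('h'): window [4,4] length 1
  Position 5 ('h'): repeat (last at 4), move window start to 5
  Position 5 ('h'): window [5,5] length 1
  Position 6 ('d'): window [5,6] length 2
Longest substring with no repeats: "hf" with length 2

2


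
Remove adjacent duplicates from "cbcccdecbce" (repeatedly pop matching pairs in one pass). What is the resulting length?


Input: cbcccdecbce
Stack-based adjacent duplicate removal:
  Read 'c': push. Stack: c
  Read 'b': push. Stack: cb
  Read 'c': push. Stack: cbc
  Read 'c': matches stack top 'c' => pop. Stack: cb
  Read 'c': push. Stack: cbc
  Read 'd': push. Stack: cbcd
  Read 'e': push. Stack: cbcde
  Read 'c': push. Stack: cbcdec
  Read 'b': push. Stack: cbcdecb
  Read 'c': push. Stack: cbcdecbc
  Read 'e': push. Stack: cbcdecbce
Final stack: "cbcdecbce" (length 9)

9


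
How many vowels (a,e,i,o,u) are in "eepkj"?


Input: eepkj
Checking each character:
  'e' at position 0: vowel (running total: 1)
  'e' at position 1: vowel (running total: 2)
  'p' at position 2: consonant
  'k' at position 3: consonant
  'j' at position 4: consonant
Total vowels: 2

2


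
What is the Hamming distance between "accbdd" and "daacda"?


Comparing "accbdd" and "daacda" position by position:
  Position 0: 'a' vs 'd' => differ
  Position 1: 'c' vs 'a' => differ
  Position 2: 'c' vs 'a' => differ
  Position 3: 'b' vs 'c' => differ
  Position 4: 'd' vs 'd' => same
  Position 5: 'd' vs 'a' => differ
Total differences (Hamming distance): 5

5


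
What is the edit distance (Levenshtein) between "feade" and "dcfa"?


Computing edit distance: "feade" -> "dcfa"
DP table:
           d    c    f    a
      0    1    2    3    4
  f   1    1    2    2    3
  e   2    2    2    3    3
  a   3    3    3    3    3
  d   4    3    4    4    4
  e   5    4    4    5    5
Edit distance = dp[5][4] = 5

5


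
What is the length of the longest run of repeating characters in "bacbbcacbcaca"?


Input: "bacbbcacbcaca"
Scanning for longest run:
  Position 1 ('a'): new char, reset run to 1
  Position 2 ('c'): new char, reset run to 1
  Position 3 ('b'): new char, reset run to 1
  Position 4 ('b'): continues run of 'b', length=2
  Position 5 ('c'): new char, reset run to 1
  Position 6 ('a'): new char, reset run to 1
  Position 7 ('c'): new char, reset run to 1
  Position 8 ('b'): new char, reset run to 1
  Position 9 ('c'): new char, reset run to 1
  Position 10 ('a'): new char, reset run to 1
  Position 11 ('c'): new char, reset run to 1
  Position 12 ('a'): new char, reset run to 1
Longest run: 'b' with length 2

2


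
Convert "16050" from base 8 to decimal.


Input: "16050" in base 8
Positional expansion:
  Digit '1' (value 1) x 8^4 = 4096
  Digit '6' (value 6) x 8^3 = 3072
  Digit '0' (value 0) x 8^2 = 0
  Digit '5' (value 5) x 8^1 = 40
  Digit '0' (value 0) x 8^0 = 0
Sum = 7208

7208


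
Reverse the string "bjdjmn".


Input: bjdjmn
Reading characters right to left:
  Position 5: 'n'
  Position 4: 'm'
  Position 3: 'j'
  Position 2: 'd'
  Position 1: 'j'
  Position 0: 'b'
Reversed: nmjdjb

nmjdjb


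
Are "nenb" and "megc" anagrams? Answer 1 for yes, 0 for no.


Strings: "nenb", "megc"
Sorted first:  benn
Sorted second: cegm
Differ at position 0: 'b' vs 'c' => not anagrams

0


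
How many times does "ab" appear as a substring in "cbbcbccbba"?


Searching for "ab" in "cbbcbccbba"
Scanning each position:
  Position 0: "cb" => no
  Position 1: "bb" => no
  Position 2: "bc" => no
  Position 3: "cb" => no
  Position 4: "bc" => no
  Position 5: "cc" => no
  Position 6: "cb" => no
  Position 7: "bb" => no
  Position 8: "ba" => no
Total occurrences: 0

0


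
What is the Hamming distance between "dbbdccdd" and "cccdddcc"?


Comparing "dbbdccdd" and "cccdddcc" position by position:
  Position 0: 'd' vs 'c' => differ
  Position 1: 'b' vs 'c' => differ
  Position 2: 'b' vs 'c' => differ
  Position 3: 'd' vs 'd' => same
  Position 4: 'c' vs 'd' => differ
  Position 5: 'c' vs 'd' => differ
  Position 6: 'd' vs 'c' => differ
  Position 7: 'd' vs 'c' => differ
Total differences (Hamming distance): 7

7


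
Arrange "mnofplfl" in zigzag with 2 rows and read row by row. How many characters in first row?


Zigzag "mnofplfl" into 2 rows:
Placing characters:
  'm' => row 0
  'n' => row 1
  'o' => row 0
  'f' => row 1
  'p' => row 0
  'l' => row 1
  'f' => row 0
  'l' => row 1
Rows:
  Row 0: "mopf"
  Row 1: "nfll"
First row length: 4

4


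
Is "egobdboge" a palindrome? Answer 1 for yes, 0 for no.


Input: egobdboge
Reversed: egobdboge
  Compare pos 0 ('e') with pos 8 ('e'): match
  Compare pos 1 ('g') with pos 7 ('g'): match
  Compare pos 2 ('o') with pos 6 ('o'): match
  Compare pos 3 ('b') with pos 5 ('b'): match
Result: palindrome

1


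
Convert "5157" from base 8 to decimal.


Input: "5157" in base 8
Positional expansion:
  Digit '5' (value 5) x 8^3 = 2560
  Digit '1' (value 1) x 8^2 = 64
  Digit '5' (value 5) x 8^1 = 40
  Digit '7' (value 7) x 8^0 = 7
Sum = 2671

2671


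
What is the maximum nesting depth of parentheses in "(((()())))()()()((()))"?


Input: "(((()())))()()()((()))"
Tracking depth:
  Position 0 '(': depth becomes 1
  Position 1 '(': depth becomes 2
  Position 2 '(': depth becomes 3
  Position 3 '(': depth becomes 4
  Position 4 ')': depth becomes 3
  Position 5 '(': depth becomes 4
  Position 6 ')': depth becomes 3
  Position 7 ')': depth becomes 2
  Position 8 ')': depth becomes 1
  Position 9 ')': depth becomes 0
  Position 10 '(': depth becomes 1
  Position 11 ')': depth becomes 0
  Position 12 '(': depth becomes 1
  Position 13 ')': depth becomes 0
  Position 14 '(': depth becomes 1
  Position 15 ')': depth becomes 0
  Position 16 '(': depth becomes 1
  Position 17 '(': depth becomes 2
  Position 18 '(': depth becomes 3
  Position 19 ')': depth becomes 2
  Position 20 ')': depth becomes 1
  Position 21 ')': depth becomes 0
Maximum depth reached: 4

4


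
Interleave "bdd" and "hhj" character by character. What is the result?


Interleaving "bdd" and "hhj":
  Position 0: 'b' from first, 'h' from second => "bh"
  Position 1: 'd' from first, 'h' from second => "dh"
  Position 2: 'd' from first, 'j' from second => "dj"
Result: bhdhdj

bhdhdj


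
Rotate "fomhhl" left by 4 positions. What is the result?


Input: "fomhhl", rotate left by 4
First 4 characters: "fomh"
Remaining characters: "hl"
Concatenate remaining + first: "hl" + "fomh" = "hlfomh"

hlfomh


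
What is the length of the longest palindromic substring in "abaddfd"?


Input: "abaddfd"
Checking substrings for palindromes:
  [0:3] "aba" (len 3) => palindrome
  [4:7] "dfd" (len 3) => palindrome
  [3:5] "dd" (len 2) => palindrome
Longest palindromic substring: "aba" with length 3

3


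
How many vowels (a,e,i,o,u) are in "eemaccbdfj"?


Input: eemaccbdfj
Checking each character:
  'e' at position 0: vowel (running total: 1)
  'e' at position 1: vowel (running total: 2)
  'm' at position 2: consonant
  'a' at position 3: vowel (running total: 3)
  'c' at position 4: consonant
  'c' at position 5: consonant
  'b' at position 6: consonant
  'd' at position 7: consonant
  'f' at position 8: consonant
  'j' at position 9: consonant
Total vowels: 3

3


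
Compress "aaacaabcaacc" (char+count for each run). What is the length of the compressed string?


Input: aaacaabcaacc
Runs:
  'a' x 3 => "a3"
  'c' x 1 => "c1"
  'a' x 2 => "a2"
  'b' x 1 => "b1"
  'c' x 1 => "c1"
  'a' x 2 => "a2"
  'c' x 2 => "c2"
Compressed: "a3c1a2b1c1a2c2"
Compressed length: 14

14


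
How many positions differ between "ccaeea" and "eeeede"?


Comparing "ccaeea" and "eeeede" position by position:
  Position 0: 'c' vs 'e' => DIFFER
  Position 1: 'c' vs 'e' => DIFFER
  Position 2: 'a' vs 'e' => DIFFER
  Position 3: 'e' vs 'e' => same
  Position 4: 'e' vs 'd' => DIFFER
  Position 5: 'a' vs 'e' => DIFFER
Positions that differ: 5

5


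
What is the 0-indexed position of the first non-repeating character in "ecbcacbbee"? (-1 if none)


Input: ecbcacbbee
Character frequencies:
  'a': 1
  'b': 3
  'c': 3
  'e': 3
Scanning left to right for freq == 1:
  Position 0 ('e'): freq=3, skip
  Position 1 ('c'): freq=3, skip
  Position 2 ('b'): freq=3, skip
  Position 3 ('c'): freq=3, skip
  Position 4 ('a'): unique! => answer = 4

4


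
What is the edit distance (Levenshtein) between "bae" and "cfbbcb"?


Computing edit distance: "bae" -> "cfbbcb"
DP table:
           c    f    b    b    c    b
      0    1    2    3    4    5    6
  b   1    1    2    2    3    4    5
  a   2    2    2    3    3    4    5
  e   3    3    3    3    4    4    5
Edit distance = dp[3][6] = 5

5


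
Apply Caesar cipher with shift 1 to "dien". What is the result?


Caesar cipher: shift "dien" by 1
  'd' (pos 3) + 1 = pos 4 = 'e'
  'i' (pos 8) + 1 = pos 9 = 'j'
  'e' (pos 4) + 1 = pos 5 = 'f'
  'n' (pos 13) + 1 = pos 14 = 'o'
Result: ejfo

ejfo


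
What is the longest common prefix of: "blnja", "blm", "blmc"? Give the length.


Words: blnja, blm, blmc
  Position 0: all 'b' => match
  Position 1: all 'l' => match
  Position 2: ('n', 'm', 'm') => mismatch, stop
LCP = "bl" (length 2)

2


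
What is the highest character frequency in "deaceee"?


Input: deaceee
Character counts:
  'a': 1
  'c': 1
  'd': 1
  'e': 4
Maximum frequency: 4

4


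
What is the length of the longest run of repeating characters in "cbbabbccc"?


Input: "cbbabbccc"
Scanning for longest run:
  Position 1 ('b'): new char, reset run to 1
  Position 2 ('b'): continues run of 'b', length=2
  Position 3 ('a'): new char, reset run to 1
  Position 4 ('b'): new char, reset run to 1
  Position 5 ('b'): continues run of 'b', length=2
  Position 6 ('c'): new char, reset run to 1
  Position 7 ('c'): continues run of 'c', length=2
  Position 8 ('c'): continues run of 'c', length=3
Longest run: 'c' with length 3

3


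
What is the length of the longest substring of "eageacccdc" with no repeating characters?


Input: "eageacccdc"
Sliding window (track last position of each char):
  Position 0 ('e'): window [0,0] length 1 -- new best
  Position 1 ('a'): window [0,1] length 2 -- new best
  Position 2 ('g'): window [0,2] length 3 -- new best
  Position 3 ('e'): repeat (last at 0), move window start to 1
  Position 3 ('e'): window [1,3] length 3
  Position 4 ('a'): repeat (last at 1), move window start to 2
  Position 4 ('a'): window [2,4] length 3
  Position 5 ('c'): window [2,5] length 4 -- new best
  Position 6 ('c'): repeat (last at 5), move window start to 6
  Position 6 ('c'): window [6,6] length 1
  Position 7 ('c'): repeat (last at 6), move window start to 7
  Position 7 ('c'): window [7,7] length 1
  Position 8 ('d'): window [7,8] length 2
  Position 9 ('c'): repeat (last at 7), move window start to 8
  Position 9 ('c'): window [8,9] length 2
Longest substring with no repeats: "geac" with length 4

4


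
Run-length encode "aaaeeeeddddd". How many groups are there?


Input: aaaeeeeddddd
Scanning for consecutive runs:
  Group 1: 'a' x 3 (positions 0-2)
  Group 2: 'e' x 4 (positions 3-6)
  Group 3: 'd' x 5 (positions 7-11)
Total groups: 3

3


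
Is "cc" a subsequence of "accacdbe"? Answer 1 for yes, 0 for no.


Check if "cc" is a subsequence of "accacdbe"
Greedy scan:
  Position 0 ('a'): no match needed
  Position 1 ('c'): matches sub[0] = 'c'
  Position 2 ('c'): matches sub[1] = 'c'
  Position 3 ('a'): no match needed
  Position 4 ('c'): no match needed
  Position 5 ('d'): no match needed
  Position 6 ('b'): no match needed
  Position 7 ('e'): no match needed
All 2 characters matched => is a subsequence

1


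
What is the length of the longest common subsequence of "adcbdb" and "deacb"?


LCS of "adcbdb" and "deacb"
DP table:
           d    e    a    c    b
      0    0    0    0    0    0
  a   0    0    0    1    1    1
  d   0    1    1    1    1    1
  c   0    1    1    1    2    2
  b   0    1    1    1    2    3
  d   0    1    1    1    2    3
  b   0    1    1    1    2    3
LCS length = dp[6][5] = 3

3


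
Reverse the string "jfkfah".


Input: jfkfah
Reading characters right to left:
  Position 5: 'h'
  Position 4: 'a'
  Position 3: 'f'
  Position 2: 'k'
  Position 1: 'f'
  Position 0: 'j'
Reversed: hafkfj

hafkfj


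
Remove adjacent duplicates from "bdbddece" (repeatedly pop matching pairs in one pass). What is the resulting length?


Input: bdbddece
Stack-based adjacent duplicate removal:
  Read 'b': push. Stack: b
  Read 'd': push. Stack: bd
  Read 'b': push. Stack: bdb
  Read 'd': push. Stack: bdbd
  Read 'd': matches stack top 'd' => pop. Stack: bdb
  Read 'e': push. Stack: bdbe
  Read 'c': push. Stack: bdbec
  Read 'e': push. Stack: bdbece
Final stack: "bdbece" (length 6)

6


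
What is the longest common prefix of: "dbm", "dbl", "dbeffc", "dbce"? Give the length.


Words: dbm, dbl, dbeffc, dbce
  Position 0: all 'd' => match
  Position 1: all 'b' => match
  Position 2: ('m', 'l', 'e', 'c') => mismatch, stop
LCP = "db" (length 2)

2


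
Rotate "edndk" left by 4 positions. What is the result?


Input: "edndk", rotate left by 4
First 4 characters: "ednd"
Remaining characters: "k"
Concatenate remaining + first: "k" + "ednd" = "kednd"

kednd


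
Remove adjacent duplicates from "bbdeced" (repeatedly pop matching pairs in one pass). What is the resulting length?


Input: bbdeced
Stack-based adjacent duplicate removal:
  Read 'b': push. Stack: b
  Read 'b': matches stack top 'b' => pop. Stack: (empty)
  Read 'd': push. Stack: d
  Read 'e': push. Stack: de
  Read 'c': push. Stack: dec
  Read 'e': push. Stack: dece
  Read 'd': push. Stack: deced
Final stack: "deced" (length 5)

5


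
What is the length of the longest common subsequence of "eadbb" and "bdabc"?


LCS of "eadbb" and "bdabc"
DP table:
           b    d    a    b    c
      0    0    0    0    0    0
  e   0    0    0    0    0    0
  a   0    0    0    1    1    1
  d   0    0    1    1    1    1
  b   0    1    1    1    2    2
  b   0    1    1    1    2    2
LCS length = dp[5][5] = 2

2


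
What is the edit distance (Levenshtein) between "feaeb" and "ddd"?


Computing edit distance: "feaeb" -> "ddd"
DP table:
           d    d    d
      0    1    2    3
  f   1    1    2    3
  e   2    2    2    3
  a   3    3    3    3
  e   4    4    4    4
  b   5    5    5    5
Edit distance = dp[5][3] = 5

5


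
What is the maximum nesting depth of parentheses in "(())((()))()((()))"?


Input: "(())((()))()((()))"
Tracking depth:
  Position 0 '(': depth becomes 1
  Position 1 '(': depth becomes 2
  Position 2 ')': depth becomes 1
  Position 3 ')': depth becomes 0
  Position 4 '(': depth becomes 1
  Position 5 '(': depth becomes 2
  Position 6 '(': depth becomes 3
  Position 7 ')': depth becomes 2
  Position 8 ')': depth becomes 1
  Position 9 ')': depth becomes 0
  Position 10 '(': depth becomes 1
  Position 11 ')': depth becomes 0
  Position 12 '(': depth becomes 1
  Position 13 '(': depth becomes 2
  Position 14 '(': depth becomes 3
  Position 15 ')': depth becomes 2
  Position 16 ')': depth becomes 1
  Position 17 ')': depth becomes 0
Maximum depth reached: 3

3


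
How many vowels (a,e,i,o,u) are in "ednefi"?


Input: ednefi
Checking each character:
  'e' at position 0: vowel (running total: 1)
  'd' at position 1: consonant
  'n' at position 2: consonant
  'e' at position 3: vowel (running total: 2)
  'f' at position 4: consonant
  'i' at position 5: vowel (running total: 3)
Total vowels: 3

3


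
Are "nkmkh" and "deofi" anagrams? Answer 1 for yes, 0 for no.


Strings: "nkmkh", "deofi"
Sorted first:  hkkmn
Sorted second: defio
Differ at position 0: 'h' vs 'd' => not anagrams

0


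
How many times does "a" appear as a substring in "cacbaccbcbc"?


Searching for "a" in "cacbaccbcbc"
Scanning each position:
  Position 0: "c" => no
  Position 1: "a" => MATCH
  Position 2: "c" => no
  Position 3: "b" => no
  Position 4: "a" => MATCH
  Position 5: "c" => no
  Position 6: "c" => no
  Position 7: "b" => no
  Position 8: "c" => no
  Position 9: "b" => no
  Position 10: "c" => no
Total occurrences: 2

2


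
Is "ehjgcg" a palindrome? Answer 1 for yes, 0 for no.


Input: ehjgcg
Reversed: gcgjhe
  Compare pos 0 ('e') with pos 5 ('g'): MISMATCH
  Compare pos 1 ('h') with pos 4 ('c'): MISMATCH
  Compare pos 2 ('j') with pos 3 ('g'): MISMATCH
Result: not a palindrome

0


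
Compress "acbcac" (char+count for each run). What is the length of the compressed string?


Input: acbcac
Runs:
  'a' x 1 => "a1"
  'c' x 1 => "c1"
  'b' x 1 => "b1"
  'c' x 1 => "c1"
  'a' x 1 => "a1"
  'c' x 1 => "c1"
Compressed: "a1c1b1c1a1c1"
Compressed length: 12

12


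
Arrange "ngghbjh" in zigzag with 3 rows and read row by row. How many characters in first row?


Zigzag "ngghbjh" into 3 rows:
Placing characters:
  'n' => row 0
  'g' => row 1
  'g' => row 2
  'h' => row 1
  'b' => row 0
  'j' => row 1
  'h' => row 2
Rows:
  Row 0: "nb"
  Row 1: "ghj"
  Row 2: "gh"
First row length: 2

2


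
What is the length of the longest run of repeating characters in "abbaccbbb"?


Input: "abbaccbbb"
Scanning for longest run:
  Position 1 ('b'): new char, reset run to 1
  Position 2 ('b'): continues run of 'b', length=2
  Position 3 ('a'): new char, reset run to 1
  Position 4 ('c'): new char, reset run to 1
  Position 5 ('c'): continues run of 'c', length=2
  Position 6 ('b'): new char, reset run to 1
  Position 7 ('b'): continues run of 'b', length=2
  Position 8 ('b'): continues run of 'b', length=3
Longest run: 'b' with length 3

3


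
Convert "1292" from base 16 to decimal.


Input: "1292" in base 16
Positional expansion:
  Digit '1' (value 1) x 16^3 = 4096
  Digit '2' (value 2) x 16^2 = 512
  Digit '9' (value 9) x 16^1 = 144
  Digit '2' (value 2) x 16^0 = 2
Sum = 4754

4754


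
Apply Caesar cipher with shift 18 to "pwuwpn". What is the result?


Caesar cipher: shift "pwuwpn" by 18
  'p' (pos 15) + 18 = pos 7 = 'h'
  'w' (pos 22) + 18 = pos 14 = 'o'
  'u' (pos 20) + 18 = pos 12 = 'm'
  'w' (pos 22) + 18 = pos 14 = 'o'
  'p' (pos 15) + 18 = pos 7 = 'h'
  'n' (pos 13) + 18 = pos 5 = 'f'
Result: homohf

homohf


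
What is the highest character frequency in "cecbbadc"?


Input: cecbbadc
Character counts:
  'a': 1
  'b': 2
  'c': 3
  'd': 1
  'e': 1
Maximum frequency: 3

3


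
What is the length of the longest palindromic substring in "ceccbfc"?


Input: "ceccbfc"
Checking substrings for palindromes:
  [0:3] "cec" (len 3) => palindrome
  [2:4] "cc" (len 2) => palindrome
Longest palindromic substring: "cec" with length 3

3


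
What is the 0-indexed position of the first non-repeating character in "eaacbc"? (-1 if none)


Input: eaacbc
Character frequencies:
  'a': 2
  'b': 1
  'c': 2
  'e': 1
Scanning left to right for freq == 1:
  Position 0 ('e'): unique! => answer = 0

0


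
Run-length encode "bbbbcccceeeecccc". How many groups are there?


Input: bbbbcccceeeecccc
Scanning for consecutive runs:
  Group 1: 'b' x 4 (positions 0-3)
  Group 2: 'c' x 4 (positions 4-7)
  Group 3: 'e' x 4 (positions 8-11)
  Group 4: 'c' x 4 (positions 12-15)
Total groups: 4

4


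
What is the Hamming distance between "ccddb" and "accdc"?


Comparing "ccddb" and "accdc" position by position:
  Position 0: 'c' vs 'a' => differ
  Position 1: 'c' vs 'c' => same
  Position 2: 'd' vs 'c' => differ
  Position 3: 'd' vs 'd' => same
  Position 4: 'b' vs 'c' => differ
Total differences (Hamming distance): 3

3


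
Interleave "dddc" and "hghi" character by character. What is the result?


Interleaving "dddc" and "hghi":
  Position 0: 'd' from first, 'h' from second => "dh"
  Position 1: 'd' from first, 'g' from second => "dg"
  Position 2: 'd' from first, 'h' from second => "dh"
  Position 3: 'c' from first, 'i' from second => "ci"
Result: dhdgdhci

dhdgdhci
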